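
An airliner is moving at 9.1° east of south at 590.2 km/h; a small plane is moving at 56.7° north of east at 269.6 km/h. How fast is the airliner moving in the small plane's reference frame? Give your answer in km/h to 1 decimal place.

810.0 km/h

Taking east as x and north as y: airliner velocity = (93.345, -582.772) km/h; small plane velocity = (148.017, 225.334) km/h.
Velocity of airliner relative to small plane = (93.345, -582.772) − (148.017, 225.334) = (-54.672, -808.105) km/h.
Magnitude = |(-54.672, -808.105)| = 809.953 km/h.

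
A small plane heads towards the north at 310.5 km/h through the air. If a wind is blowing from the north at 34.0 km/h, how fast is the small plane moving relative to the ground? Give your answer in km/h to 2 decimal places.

Taking east as x and north as y: velocity relative to the air = (0.000, 310.500) km/h; the air relative to ground = (0.000, -34.000) km/h.
Velocity relative to ground = (0.000, 310.500) + (0.000, -34.000) = (0.000, 276.500) km/h.
Speed = |(0.000, 276.500)| = 276.500 km/h.

276.50 km/h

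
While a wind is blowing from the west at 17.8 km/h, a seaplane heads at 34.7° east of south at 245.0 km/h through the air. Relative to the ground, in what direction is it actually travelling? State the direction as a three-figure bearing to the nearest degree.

Taking east as x and north as y: velocity relative to the air = (139.473, -201.425) km/h; the air relative to ground = (17.800, 0.000) km/h.
Velocity relative to ground = (139.473, -201.425) + (17.800, 0.000) = (157.273, -201.425) km/h.
Bearing = atan2(157.27, -201.43) = 142.02° clockwise from north.

142°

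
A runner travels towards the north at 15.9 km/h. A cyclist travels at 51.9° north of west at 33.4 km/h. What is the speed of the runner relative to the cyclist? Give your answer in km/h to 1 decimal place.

23.1 km/h

Taking east as x and north as y: runner velocity = (0.000, 15.900) km/h; cyclist velocity = (-20.609, 26.284) km/h.
Velocity of runner relative to cyclist = (0.000, 15.900) − (-20.609, 26.284) = (20.609, -10.384) km/h.
Magnitude = |(20.609, -10.384)| = 23.077 km/h.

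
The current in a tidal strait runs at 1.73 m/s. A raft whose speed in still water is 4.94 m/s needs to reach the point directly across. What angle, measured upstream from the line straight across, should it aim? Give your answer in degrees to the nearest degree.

To cancel the current, the upstream component of the raft's velocity must equal the flow: 4.94 sin θ = 1.73.
sin θ = 1.73 / 4.94 = 0.3502.
θ = arcsin(0.3502) = 20.500°.

20°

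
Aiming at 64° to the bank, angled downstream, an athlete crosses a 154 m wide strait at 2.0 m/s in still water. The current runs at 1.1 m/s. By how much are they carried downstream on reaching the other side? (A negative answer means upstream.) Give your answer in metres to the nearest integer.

Perpendicular speed = 1.798 m/s; crossing time = 154 / 1.798 = 85.670 s.
Net downstream speed = 1.977 m/s.
Drift = 1.977 × 85.670 = 169.348 m (downstream).

169 m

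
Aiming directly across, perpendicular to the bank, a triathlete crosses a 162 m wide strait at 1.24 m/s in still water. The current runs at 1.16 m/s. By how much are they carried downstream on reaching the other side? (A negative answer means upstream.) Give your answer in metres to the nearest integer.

Perpendicular speed = 1.240 m/s; crossing time = 162 / 1.240 = 130.645 s.
Net downstream speed = 1.160 m/s.
Drift = 1.160 × 130.645 = 151.548 m (downstream).

152 m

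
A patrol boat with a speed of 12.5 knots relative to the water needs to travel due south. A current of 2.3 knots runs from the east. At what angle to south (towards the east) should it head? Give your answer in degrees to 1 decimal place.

10.6°

The current pushes perpendicular to the desired track; the heading must have a component into the current equal to 2.3 knots: 12.5 sin θ = 2.3.
sin θ = 0.1840, so θ = 10.603°.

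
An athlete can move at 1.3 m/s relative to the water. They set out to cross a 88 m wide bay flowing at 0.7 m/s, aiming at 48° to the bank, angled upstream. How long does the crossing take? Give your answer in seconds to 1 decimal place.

91.1 s

The component of the athlete's velocity perpendicular to the bank is 1.3 × sin 48° = 0.966 m/s.
The flow acts along the bank and has no component across it.
Time = 88 / 0.966 = 91.089 s.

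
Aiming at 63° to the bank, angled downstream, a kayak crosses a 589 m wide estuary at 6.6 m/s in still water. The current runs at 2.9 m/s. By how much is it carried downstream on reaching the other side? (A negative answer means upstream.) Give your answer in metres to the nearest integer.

Perpendicular speed = 5.881 m/s; crossing time = 589 / 5.881 = 100.159 s.
Net downstream speed = 5.896 m/s.
Drift = 5.896 × 100.159 = 590.572 m (downstream).

591 m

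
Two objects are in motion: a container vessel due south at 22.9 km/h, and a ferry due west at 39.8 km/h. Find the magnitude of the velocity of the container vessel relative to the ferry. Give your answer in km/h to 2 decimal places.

Taking east as x and north as y: container vessel velocity = (0.000, -22.900) km/h; ferry velocity = (-39.800, 0.000) km/h.
Velocity of container vessel relative to ferry = (0.000, -22.900) − (-39.800, 0.000) = (39.800, -22.900) km/h.
Magnitude = |(39.800, -22.900)| = 45.918 km/h.

45.92 km/h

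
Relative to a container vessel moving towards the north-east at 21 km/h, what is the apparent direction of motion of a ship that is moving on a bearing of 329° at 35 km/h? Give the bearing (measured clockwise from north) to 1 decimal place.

Taking east as x and north as y: ship velocity = (-18.026, 30.001) km/h; container vessel velocity = (14.849, 14.849) km/h.
Velocity of ship relative to container vessel = (-18.026, 30.001) − (14.849, 14.849) = (-32.876, 15.152) km/h.
Bearing = atan2(-32.88, 15.15) = 294.74° clockwise from north.

294.7°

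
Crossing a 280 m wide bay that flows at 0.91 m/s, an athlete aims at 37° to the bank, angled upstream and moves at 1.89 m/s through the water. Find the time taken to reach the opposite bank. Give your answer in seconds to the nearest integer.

The component of the athlete's velocity perpendicular to the bank is 1.89 × sin 37° = 1.137 m/s.
The current is parallel to the bank, so it does not affect the crossing time.
Time = 280 / 1.137 = 246.169 s.

246 s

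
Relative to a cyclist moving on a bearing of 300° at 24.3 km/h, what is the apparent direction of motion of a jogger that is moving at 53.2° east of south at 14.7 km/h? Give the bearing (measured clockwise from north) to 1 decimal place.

Taking east as x and north as y: jogger velocity = (11.771, -8.806) km/h; cyclist velocity = (-21.044, 12.150) km/h.
Velocity of jogger relative to cyclist = (11.771, -8.806) − (-21.044, 12.150) = (32.815, -20.956) km/h.
Bearing = atan2(32.82, -20.96) = 122.56° clockwise from north.

122.6°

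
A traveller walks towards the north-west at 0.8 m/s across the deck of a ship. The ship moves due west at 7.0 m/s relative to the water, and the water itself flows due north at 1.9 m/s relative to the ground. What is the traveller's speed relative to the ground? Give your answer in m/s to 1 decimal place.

In east/north components (m/s): traveller relative to ship = (-0.566, 0.566); ship relative to water = (-7.000, 0.000); water relative to ground = (0.000, 1.900).
Sum = (-7.566, 2.466) m/s.
Speed = |(-7.566, 2.466)| = 7.957 m/s.

8.0 m/s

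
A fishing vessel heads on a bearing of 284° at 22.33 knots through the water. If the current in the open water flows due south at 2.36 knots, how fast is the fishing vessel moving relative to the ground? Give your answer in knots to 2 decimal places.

Taking east as x and north as y: velocity relative to the water = (-21.667, 5.402) knots; the water relative to ground = (0.000, -2.360) knots.
Velocity relative to ground = (-21.667, 5.402) + (0.000, -2.360) = (-21.667, 3.042) knots.
Speed = |(-21.667, 3.042)| = 21.879 knots.

21.88 knots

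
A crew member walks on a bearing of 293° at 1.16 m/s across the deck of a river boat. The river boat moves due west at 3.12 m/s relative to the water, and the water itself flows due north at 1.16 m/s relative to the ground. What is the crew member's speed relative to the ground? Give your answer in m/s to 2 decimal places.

4.49 m/s

In east/north components (m/s): crew member relative to river boat = (-1.068, 0.453); river boat relative to water = (-3.120, 0.000); water relative to ground = (0.000, 1.160).
Sum = (-4.188, 1.613) m/s.
Speed = |(-4.188, 1.613)| = 4.488 m/s.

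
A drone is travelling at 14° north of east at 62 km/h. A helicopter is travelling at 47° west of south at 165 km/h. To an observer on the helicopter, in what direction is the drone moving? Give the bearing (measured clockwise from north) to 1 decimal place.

054.8°

Taking east as x and north as y: drone velocity = (60.158, 14.999) km/h; helicopter velocity = (-120.673, -112.530) km/h.
Velocity of drone relative to helicopter = (60.158, 14.999) − (-120.673, -112.530) = (180.832, 127.529) km/h.
Bearing = atan2(180.83, 127.53) = 54.81° clockwise from north.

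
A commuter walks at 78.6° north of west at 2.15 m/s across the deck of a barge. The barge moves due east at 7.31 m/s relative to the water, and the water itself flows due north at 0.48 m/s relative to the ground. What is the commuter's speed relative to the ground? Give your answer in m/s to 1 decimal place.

7.4 m/s

In east/north components (m/s): commuter relative to barge = (-0.425, 2.108); barge relative to water = (7.310, 0.000); water relative to ground = (0.000, 0.480).
Sum = (6.885, 2.588) m/s.
Speed = |(6.885, 2.588)| = 7.355 m/s.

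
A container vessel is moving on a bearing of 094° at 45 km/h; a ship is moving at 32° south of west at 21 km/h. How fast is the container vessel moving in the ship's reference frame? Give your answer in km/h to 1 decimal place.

Taking east as x and north as y: container vessel velocity = (44.890, -3.139) km/h; ship velocity = (-17.809, -11.128) km/h.
Velocity of container vessel relative to ship = (44.890, -3.139) − (-17.809, -11.128) = (62.699, 7.989) km/h.
Magnitude = |(62.699, 7.989)| = 63.206 km/h.

63.2 km/h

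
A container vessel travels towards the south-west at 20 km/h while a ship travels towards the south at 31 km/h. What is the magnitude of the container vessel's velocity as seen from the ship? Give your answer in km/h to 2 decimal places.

22.00 km/h

Taking east as x and north as y: container vessel velocity = (-14.142, -14.142) km/h; ship velocity = (0.000, -31.000) km/h.
Velocity of container vessel relative to ship = (-14.142, -14.142) − (0.000, -31.000) = (-14.142, 16.858) km/h.
Magnitude = |(-14.142, 16.858)| = 22.004 km/h.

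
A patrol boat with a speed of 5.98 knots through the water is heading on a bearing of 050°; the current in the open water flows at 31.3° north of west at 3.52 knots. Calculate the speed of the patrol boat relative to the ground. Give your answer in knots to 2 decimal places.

Taking east as x and north as y: velocity relative to the water = (4.581, 3.844) knots; the water relative to ground = (-3.008, 1.829) knots.
Velocity relative to ground = (4.581, 3.844) + (-3.008, 1.829) = (1.573, 5.673) knots.
Speed = |(1.573, 5.673)| = 5.887 knots.

5.89 knots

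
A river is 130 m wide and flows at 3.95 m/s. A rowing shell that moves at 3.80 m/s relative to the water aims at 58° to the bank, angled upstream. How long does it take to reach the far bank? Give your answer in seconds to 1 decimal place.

The component of the rowing shell's velocity perpendicular to the bank is 3.80 × sin 58° = 3.223 m/s.
The flow acts along the bank and has no component across it.
Time = 130 / 3.223 = 40.340 s.

40.3 s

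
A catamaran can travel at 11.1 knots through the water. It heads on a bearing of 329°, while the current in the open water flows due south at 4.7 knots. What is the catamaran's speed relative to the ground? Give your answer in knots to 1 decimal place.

Taking east as x and north as y: velocity relative to the water = (-5.717, 9.515) knots; the water relative to ground = (0.000, -4.700) knots.
Velocity relative to ground = (-5.717, 9.515) + (0.000, -4.700) = (-5.717, 4.815) knots.
Speed = |(-5.717, 4.815)| = 7.474 knots.

7.5 knots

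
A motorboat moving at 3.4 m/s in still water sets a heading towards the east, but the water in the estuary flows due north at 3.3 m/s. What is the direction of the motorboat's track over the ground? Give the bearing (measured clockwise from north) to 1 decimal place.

045.9°

Taking east as x and north as y: velocity relative to the water = (3.400, 0.000) m/s; the water relative to ground = (0.000, 3.300) m/s.
Velocity relative to ground = (3.400, 0.000) + (0.000, 3.300) = (3.400, 3.300) m/s.
Bearing = atan2(3.40, 3.30) = 45.86° clockwise from north.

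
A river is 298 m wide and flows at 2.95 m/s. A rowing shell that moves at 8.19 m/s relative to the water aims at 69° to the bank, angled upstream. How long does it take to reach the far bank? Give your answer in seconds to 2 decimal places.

38.97 s

The component of the rowing shell's velocity perpendicular to the bank is 8.19 × sin 69° = 7.646 m/s.
The current is parallel to the bank, so it does not affect the crossing time.
Time = 298 / 7.646 = 38.975 s.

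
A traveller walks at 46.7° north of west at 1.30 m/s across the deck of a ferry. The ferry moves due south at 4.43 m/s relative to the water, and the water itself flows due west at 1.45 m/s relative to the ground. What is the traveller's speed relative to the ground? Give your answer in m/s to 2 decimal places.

In east/north components (m/s): traveller relative to ferry = (-0.892, 0.946); ferry relative to water = (0.000, -4.430); water relative to ground = (-1.450, 0.000).
Sum = (-2.342, -3.484) m/s.
Speed = |(-2.342, -3.484)| = 4.198 m/s.

4.20 m/s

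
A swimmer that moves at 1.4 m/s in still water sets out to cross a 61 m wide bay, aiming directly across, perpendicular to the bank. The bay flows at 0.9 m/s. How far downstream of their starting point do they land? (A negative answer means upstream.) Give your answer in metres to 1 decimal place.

39.2 m

Perpendicular speed = 1.400 m/s; crossing time = 61 / 1.400 = 43.571 s.
Net downstream speed = 0.900 m/s.
Drift = 0.900 × 43.571 = 39.214 m (downstream).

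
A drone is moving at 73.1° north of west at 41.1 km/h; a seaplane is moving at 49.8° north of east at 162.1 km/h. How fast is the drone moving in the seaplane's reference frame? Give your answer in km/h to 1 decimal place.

Taking east as x and north as y: drone velocity = (-11.948, 39.325) km/h; seaplane velocity = (104.629, 123.811) km/h.
Velocity of drone relative to seaplane = (-11.948, 39.325) − (104.629, 123.811) = (-116.577, -84.486) km/h.
Magnitude = |(-116.577, -84.486)| = 143.972 km/h.

144.0 km/h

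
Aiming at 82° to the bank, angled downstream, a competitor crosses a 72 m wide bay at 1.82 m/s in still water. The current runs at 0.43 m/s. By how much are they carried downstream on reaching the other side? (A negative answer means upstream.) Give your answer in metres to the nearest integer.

Perpendicular speed = 1.802 m/s; crossing time = 72 / 1.802 = 39.949 s.
Net downstream speed = 0.683 m/s.
Drift = 0.683 × 39.949 = 27.297 m (downstream).

27 m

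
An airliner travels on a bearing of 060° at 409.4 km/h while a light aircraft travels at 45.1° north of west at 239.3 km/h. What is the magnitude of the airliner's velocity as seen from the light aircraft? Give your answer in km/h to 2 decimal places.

524.65 km/h

Taking east as x and north as y: airliner velocity = (354.551, 204.700) km/h; light aircraft velocity = (-168.915, 169.506) km/h.
Velocity of airliner relative to light aircraft = (354.551, 204.700) − (-168.915, 169.506) = (523.466, 35.194) km/h.
Magnitude = |(523.466, 35.194)| = 524.648 km/h.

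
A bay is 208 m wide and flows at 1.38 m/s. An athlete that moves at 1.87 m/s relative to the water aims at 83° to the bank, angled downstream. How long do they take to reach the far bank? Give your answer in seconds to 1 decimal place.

112.1 s

The component of the athlete's velocity perpendicular to the bank is 1.87 × sin 83° = 1.856 m/s.
The flow acts along the bank and has no component across it.
Time = 208 / 1.856 = 112.065 s.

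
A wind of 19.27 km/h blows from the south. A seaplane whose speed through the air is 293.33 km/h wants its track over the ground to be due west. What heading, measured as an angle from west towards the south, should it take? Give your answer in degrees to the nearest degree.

The wind pushes perpendicular to the desired track; the heading must have a component into the wind equal to 19.27 km/h: 293.33 sin θ = 19.27.
sin θ = 0.0657, so θ = 3.767°.

4°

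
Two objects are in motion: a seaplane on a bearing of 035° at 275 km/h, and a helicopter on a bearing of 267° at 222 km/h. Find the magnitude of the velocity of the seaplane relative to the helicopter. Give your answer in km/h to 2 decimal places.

Taking east as x and north as y: seaplane velocity = (157.734, 225.267) km/h; helicopter velocity = (-221.696, -11.619) km/h.
Velocity of seaplane relative to helicopter = (157.734, 225.267) − (-221.696, -11.619) = (379.429, 236.885) km/h.
Magnitude = |(379.429, 236.885)| = 447.304 km/h.

447.30 km/h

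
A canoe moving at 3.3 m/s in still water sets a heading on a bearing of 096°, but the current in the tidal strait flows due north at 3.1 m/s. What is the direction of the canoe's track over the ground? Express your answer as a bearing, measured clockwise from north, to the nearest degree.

Taking east as x and north as y: velocity relative to the water = (3.282, -0.345) m/s; the water relative to ground = (0.000, 3.100) m/s.
Velocity relative to ground = (3.282, -0.345) + (0.000, 3.100) = (3.282, 2.755) m/s.
Bearing = atan2(3.28, 2.76) = 49.99° clockwise from north.

050°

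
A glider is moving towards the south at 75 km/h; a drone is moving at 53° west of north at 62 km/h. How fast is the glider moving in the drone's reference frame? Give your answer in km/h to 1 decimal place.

Taking east as x and north as y: glider velocity = (0.000, -75.000) km/h; drone velocity = (-49.515, 37.313) km/h.
Velocity of glider relative to drone = (0.000, -75.000) − (-49.515, 37.313) = (49.515, -112.313) km/h.
Magnitude = |(49.515, -112.313)| = 122.743 km/h.

122.7 km/h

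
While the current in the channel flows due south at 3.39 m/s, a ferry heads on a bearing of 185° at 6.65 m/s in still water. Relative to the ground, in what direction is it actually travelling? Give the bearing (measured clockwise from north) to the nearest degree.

183°

Taking east as x and north as y: velocity relative to the water = (-0.580, -6.625) m/s; the water relative to ground = (0.000, -3.390) m/s.
Velocity relative to ground = (-0.580, -6.625) + (0.000, -3.390) = (-0.580, -10.015) m/s.
Bearing = atan2(-0.58, -10.01) = 183.31° clockwise from north.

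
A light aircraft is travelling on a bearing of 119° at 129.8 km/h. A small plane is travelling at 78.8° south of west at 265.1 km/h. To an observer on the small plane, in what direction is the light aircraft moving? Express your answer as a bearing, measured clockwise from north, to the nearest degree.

040°

Taking east as x and north as y: light aircraft velocity = (113.526, -62.928) km/h; small plane velocity = (-51.492, -260.051) km/h.
Velocity of light aircraft relative to small plane = (113.526, -62.928) − (-51.492, -260.051) = (165.017, 197.123) km/h.
Bearing = atan2(165.02, 197.12) = 39.93° clockwise from north.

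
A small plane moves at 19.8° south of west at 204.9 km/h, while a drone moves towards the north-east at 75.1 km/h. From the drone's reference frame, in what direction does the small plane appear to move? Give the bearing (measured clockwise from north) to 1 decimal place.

Taking east as x and north as y: small plane velocity = (-192.786, -69.407) km/h; drone velocity = (53.104, 53.104) km/h.
Velocity of small plane relative to drone = (-192.786, -69.407) − (53.104, 53.104) = (-245.890, -122.511) km/h.
Bearing = atan2(-245.89, -122.51) = 243.52° clockwise from north.

243.5°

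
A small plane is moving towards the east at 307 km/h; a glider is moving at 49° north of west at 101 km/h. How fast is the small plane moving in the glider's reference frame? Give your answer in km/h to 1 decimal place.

381.0 km/h

Taking east as x and north as y: small plane velocity = (307.000, 0.000) km/h; glider velocity = (-66.262, 76.226) km/h.
Velocity of small plane relative to glider = (307.000, 0.000) − (-66.262, 76.226) = (373.262, -76.226) km/h.
Magnitude = |(373.262, -76.226)| = 380.966 km/h.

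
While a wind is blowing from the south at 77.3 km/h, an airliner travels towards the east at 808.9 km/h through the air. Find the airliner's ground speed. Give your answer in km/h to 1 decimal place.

Taking east as x and north as y: velocity relative to the air = (808.900, 0.000) km/h; the air relative to ground = (0.000, 77.300) km/h.
Velocity relative to ground = (808.900, 0.000) + (0.000, 77.300) = (808.900, 77.300) km/h.
Speed = |(808.900, 77.300)| = 812.585 km/h.

812.6 km/h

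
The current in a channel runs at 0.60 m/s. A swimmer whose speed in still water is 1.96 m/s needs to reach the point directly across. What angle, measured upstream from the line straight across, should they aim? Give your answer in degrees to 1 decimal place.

17.8°

To cancel the current, the upstream component of the swimmer's velocity must equal the flow: 1.96 sin θ = 0.60.
sin θ = 0.60 / 1.96 = 0.3061.
θ = arcsin(0.3061) = 17.826°.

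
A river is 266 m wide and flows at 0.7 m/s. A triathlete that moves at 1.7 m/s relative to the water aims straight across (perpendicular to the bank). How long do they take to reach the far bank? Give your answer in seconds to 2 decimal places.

The component of the triathlete's velocity perpendicular to the bank is 1.7 m/s.
The flow acts along the bank and has no component across it.
Time = 266 / 1.700 = 156.471 s.

156.47 s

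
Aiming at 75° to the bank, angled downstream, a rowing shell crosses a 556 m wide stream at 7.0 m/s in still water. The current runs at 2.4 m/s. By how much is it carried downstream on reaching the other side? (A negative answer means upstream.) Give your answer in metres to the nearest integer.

346 m

Perpendicular speed = 6.761 m/s; crossing time = 556 / 6.761 = 82.231 s.
Net downstream speed = 4.212 m/s.
Drift = 4.212 × 82.231 = 346.333 m (downstream).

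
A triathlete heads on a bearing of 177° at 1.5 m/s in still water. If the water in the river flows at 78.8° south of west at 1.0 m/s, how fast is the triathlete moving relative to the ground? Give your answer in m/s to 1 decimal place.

Taking east as x and north as y: velocity relative to the water = (0.079, -1.498) m/s; the water relative to ground = (-0.194, -0.981) m/s.
Velocity relative to ground = (0.079, -1.498) + (-0.194, -0.981) = (-0.116, -2.479) m/s.
Speed = |(-0.116, -2.479)| = 2.482 m/s.

2.5 m/s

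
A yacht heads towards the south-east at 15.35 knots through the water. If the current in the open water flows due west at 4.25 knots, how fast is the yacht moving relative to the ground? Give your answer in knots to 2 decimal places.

12.71 knots

Taking east as x and north as y: velocity relative to the water = (10.854, -10.854) knots; the water relative to ground = (-4.250, 0.000) knots.
Velocity relative to ground = (10.854, -10.854) + (-4.250, 0.000) = (6.604, -10.854) knots.
Speed = |(6.604, -10.854)| = 12.705 knots.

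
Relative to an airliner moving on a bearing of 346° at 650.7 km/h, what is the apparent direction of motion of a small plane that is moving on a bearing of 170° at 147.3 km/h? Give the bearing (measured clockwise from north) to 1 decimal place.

Taking east as x and north as y: small plane velocity = (25.578, -145.062) km/h; airliner velocity = (-157.419, 631.371) km/h.
Velocity of small plane relative to airliner = (25.578, -145.062) − (-157.419, 631.371) = (182.997, -776.434) km/h.
Bearing = atan2(183.00, -776.43) = 166.74° clockwise from north.

166.7°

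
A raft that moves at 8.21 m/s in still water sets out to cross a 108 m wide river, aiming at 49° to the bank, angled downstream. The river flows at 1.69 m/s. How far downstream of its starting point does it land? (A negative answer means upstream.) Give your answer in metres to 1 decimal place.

123.3 m

Perpendicular speed = 6.196 m/s; crossing time = 108 / 6.196 = 17.430 s.
Net downstream speed = 7.076 m/s.
Drift = 7.076 × 17.430 = 123.340 m (downstream).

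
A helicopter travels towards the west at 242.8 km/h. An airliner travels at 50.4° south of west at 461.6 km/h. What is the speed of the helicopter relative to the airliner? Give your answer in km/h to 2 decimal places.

Taking east as x and north as y: helicopter velocity = (-242.800, 0.000) km/h; airliner velocity = (-294.235, -355.669) km/h.
Velocity of helicopter relative to airliner = (-242.800, 0.000) − (-294.235, -355.669) = (51.435, 355.669) km/h.
Magnitude = |(51.435, 355.669)| = 359.369 km/h.

359.37 km/h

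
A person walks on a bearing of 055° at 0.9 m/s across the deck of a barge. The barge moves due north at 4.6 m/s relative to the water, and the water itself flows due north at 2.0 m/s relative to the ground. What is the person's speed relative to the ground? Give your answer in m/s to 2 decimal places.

In east/north components (m/s): person relative to barge = (0.737, 0.516); barge relative to water = (0.000, 4.600); water relative to ground = (0.000, 2.000).
Sum = (0.737, 7.116) m/s.
Speed = |(0.737, 7.116)| = 7.154 m/s.

7.15 m/s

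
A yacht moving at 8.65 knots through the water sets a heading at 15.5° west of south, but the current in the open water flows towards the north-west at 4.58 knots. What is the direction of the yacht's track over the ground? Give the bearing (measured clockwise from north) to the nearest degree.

Taking east as x and north as y: velocity relative to the water = (-2.312, -8.335) knots; the water relative to ground = (-3.239, 3.239) knots.
Velocity relative to ground = (-2.312, -8.335) + (-3.239, 3.239) = (-5.550, -5.097) knots.
Bearing = atan2(-5.55, -5.10) = 227.44° clockwise from north.

227°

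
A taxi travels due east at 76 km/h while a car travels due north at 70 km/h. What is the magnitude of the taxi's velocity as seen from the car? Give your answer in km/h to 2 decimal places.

103.32 km/h

Taking east as x and north as y: taxi velocity = (76.000, 0.000) km/h; car velocity = (0.000, 70.000) km/h.
Velocity of taxi relative to car = (76.000, 0.000) − (0.000, 70.000) = (76.000, -70.000) km/h.
Magnitude = |(76.000, -70.000)| = 103.325 km/h.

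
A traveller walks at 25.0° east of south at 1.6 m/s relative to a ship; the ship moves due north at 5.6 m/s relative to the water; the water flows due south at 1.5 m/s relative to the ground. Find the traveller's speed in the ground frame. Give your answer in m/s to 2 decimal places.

2.73 m/s

In east/north components (m/s): traveller relative to ship = (0.676, -1.450); ship relative to water = (0.000, 5.600); water relative to ground = (0.000, -1.500).
Sum = (0.676, 2.650) m/s.
Speed = |(0.676, 2.650)| = 2.735 m/s.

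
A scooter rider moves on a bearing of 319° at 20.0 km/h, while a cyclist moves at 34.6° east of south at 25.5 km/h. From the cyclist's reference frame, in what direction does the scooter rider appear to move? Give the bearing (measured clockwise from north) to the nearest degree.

323°

Taking east as x and north as y: scooter rider velocity = (-13.121, 15.094) km/h; cyclist velocity = (14.480, -20.990) km/h.
Velocity of scooter rider relative to cyclist = (-13.121, 15.094) − (14.480, -20.990) = (-27.601, 36.084) km/h.
Bearing = atan2(-27.60, 36.08) = 322.59° clockwise from north.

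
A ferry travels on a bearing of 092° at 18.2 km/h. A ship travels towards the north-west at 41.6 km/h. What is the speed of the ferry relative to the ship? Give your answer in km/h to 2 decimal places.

56.30 km/h

Taking east as x and north as y: ferry velocity = (18.189, -0.635) km/h; ship velocity = (-29.416, 29.416) km/h.
Velocity of ferry relative to ship = (18.189, -0.635) − (-29.416, 29.416) = (47.605, -30.051) km/h.
Magnitude = |(47.605, -30.051)| = 56.296 km/h.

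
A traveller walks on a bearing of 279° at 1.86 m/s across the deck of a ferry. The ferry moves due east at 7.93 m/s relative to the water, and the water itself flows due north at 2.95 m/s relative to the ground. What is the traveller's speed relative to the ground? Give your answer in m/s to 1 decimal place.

6.9 m/s

In east/north components (m/s): traveller relative to ferry = (-1.837, 0.291); ferry relative to water = (7.930, 0.000); water relative to ground = (0.000, 2.950).
Sum = (6.093, 3.241) m/s.
Speed = |(6.093, 3.241)| = 6.901 m/s.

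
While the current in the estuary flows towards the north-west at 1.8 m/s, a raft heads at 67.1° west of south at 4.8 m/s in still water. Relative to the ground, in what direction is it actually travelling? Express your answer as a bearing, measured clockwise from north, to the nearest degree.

264°

Taking east as x and north as y: velocity relative to the water = (-4.422, -1.868) m/s; the water relative to ground = (-1.273, 1.273) m/s.
Velocity relative to ground = (-4.422, -1.868) + (-1.273, 1.273) = (-5.694, -0.595) m/s.
Bearing = atan2(-5.69, -0.60) = 264.03° clockwise from north.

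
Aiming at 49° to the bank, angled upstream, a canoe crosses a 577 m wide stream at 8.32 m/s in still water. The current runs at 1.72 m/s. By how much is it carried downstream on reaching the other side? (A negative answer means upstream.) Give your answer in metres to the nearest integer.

-344 m

Perpendicular speed = 6.279 m/s; crossing time = 577 / 6.279 = 91.891 s.
Net downstream speed = -3.738 m/s.
Drift = -3.738 × 91.891 = -343.526 m (upstream).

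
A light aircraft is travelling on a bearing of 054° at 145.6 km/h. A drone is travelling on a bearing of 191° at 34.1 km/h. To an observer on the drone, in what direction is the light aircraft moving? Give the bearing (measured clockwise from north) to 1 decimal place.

046.2°

Taking east as x and north as y: light aircraft velocity = (117.793, 85.582) km/h; drone velocity = (-6.507, -33.473) km/h.
Velocity of light aircraft relative to drone = (117.793, 85.582) − (-6.507, -33.473) = (124.299, 119.055) km/h.
Bearing = atan2(124.30, 119.06) = 46.23° clockwise from north.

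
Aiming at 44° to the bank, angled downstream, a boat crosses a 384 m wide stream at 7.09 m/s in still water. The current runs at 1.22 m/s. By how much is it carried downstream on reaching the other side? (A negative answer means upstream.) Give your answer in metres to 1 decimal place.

Perpendicular speed = 4.925 m/s; crossing time = 384 / 4.925 = 77.968 s.
Net downstream speed = 6.320 m/s.
Drift = 6.320 × 77.968 = 492.764 m (downstream).

492.8 m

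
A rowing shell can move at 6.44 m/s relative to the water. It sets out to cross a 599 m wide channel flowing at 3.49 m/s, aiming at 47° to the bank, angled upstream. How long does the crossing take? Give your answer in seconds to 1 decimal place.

127.2 s

The component of the rowing shell's velocity perpendicular to the bank is 6.44 × sin 47° = 4.710 m/s.
Only the cross-stream component determines the crossing time; the current contributes nothing perpendicular to the bank.
Time = 599 / 4.710 = 127.178 s.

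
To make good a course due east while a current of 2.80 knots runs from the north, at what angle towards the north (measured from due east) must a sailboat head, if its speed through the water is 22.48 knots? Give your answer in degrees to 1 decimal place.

The current pushes perpendicular to the desired track; the heading must have a component into the current equal to 2.80 knots: 22.48 sin θ = 2.80.
sin θ = 0.1246, so θ = 7.155°.

7.2°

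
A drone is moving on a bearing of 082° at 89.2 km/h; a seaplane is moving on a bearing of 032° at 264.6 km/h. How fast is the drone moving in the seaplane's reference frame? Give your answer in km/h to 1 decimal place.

Taking east as x and north as y: drone velocity = (88.332, 12.414) km/h; seaplane velocity = (140.217, 224.394) km/h.
Velocity of drone relative to seaplane = (88.332, 12.414) − (140.217, 224.394) = (-51.885, -211.979) km/h.
Magnitude = |(-51.885, -211.979)| = 218.237 km/h.

218.2 km/h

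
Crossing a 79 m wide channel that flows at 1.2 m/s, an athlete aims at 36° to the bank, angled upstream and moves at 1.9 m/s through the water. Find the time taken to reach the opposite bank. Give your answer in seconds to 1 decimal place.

The component of the athlete's velocity perpendicular to the bank is 1.9 × sin 36° = 1.117 m/s.
The current is parallel to the bank, so it does not affect the crossing time.
Time = 79 / 1.117 = 70.738 s.

70.7 s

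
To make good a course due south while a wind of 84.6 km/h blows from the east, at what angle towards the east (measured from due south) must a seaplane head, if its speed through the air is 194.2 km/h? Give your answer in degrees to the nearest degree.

The wind pushes perpendicular to the desired track; the heading must have a component into the wind equal to 84.6 km/h: 194.2 sin θ = 84.6.
sin θ = 0.4356, so θ = 25.826°.

26°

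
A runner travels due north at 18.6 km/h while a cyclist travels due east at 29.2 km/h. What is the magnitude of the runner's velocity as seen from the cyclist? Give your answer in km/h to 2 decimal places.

34.62 km/h

Taking east as x and north as y: runner velocity = (0.000, 18.600) km/h; cyclist velocity = (29.200, 0.000) km/h.
Velocity of runner relative to cyclist = (0.000, 18.600) − (29.200, 0.000) = (-29.200, 18.600) km/h.
Magnitude = |(-29.200, 18.600)| = 34.621 km/h.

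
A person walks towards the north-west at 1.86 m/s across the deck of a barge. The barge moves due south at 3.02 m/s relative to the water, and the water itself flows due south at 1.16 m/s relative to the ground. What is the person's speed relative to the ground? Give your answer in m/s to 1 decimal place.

In east/north components (m/s): person relative to barge = (-1.315, 1.315); barge relative to water = (0.000, -3.020); water relative to ground = (0.000, -1.160).
Sum = (-1.315, -2.865) m/s.
Speed = |(-1.315, -2.865)| = 3.152 m/s.

3.2 m/s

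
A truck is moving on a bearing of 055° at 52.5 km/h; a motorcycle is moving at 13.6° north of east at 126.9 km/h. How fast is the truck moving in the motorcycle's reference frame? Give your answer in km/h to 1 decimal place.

Taking east as x and north as y: truck velocity = (43.005, 30.113) km/h; motorcycle velocity = (123.342, 29.840) km/h.
Velocity of truck relative to motorcycle = (43.005, 30.113) − (123.342, 29.840) = (-80.336, 0.273) km/h.
Magnitude = |(-80.336, 0.273)| = 80.337 km/h.

80.3 km/h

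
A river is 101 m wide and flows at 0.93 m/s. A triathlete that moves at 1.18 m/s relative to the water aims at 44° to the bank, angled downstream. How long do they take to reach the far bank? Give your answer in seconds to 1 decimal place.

123.2 s

The component of the triathlete's velocity perpendicular to the bank is 1.18 × sin 44° = 0.820 m/s.
Only the cross-stream component determines the crossing time; the current contributes nothing perpendicular to the bank.
Time = 101 / 0.820 = 123.216 s.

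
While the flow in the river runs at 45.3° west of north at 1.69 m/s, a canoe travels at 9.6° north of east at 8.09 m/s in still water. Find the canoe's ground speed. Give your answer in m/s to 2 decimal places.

Taking east as x and north as y: velocity relative to the water = (7.977, 1.349) m/s; the water relative to ground = (-1.201, 1.189) m/s.
Velocity relative to ground = (7.977, 1.349) + (-1.201, 1.189) = (6.775, 2.538) m/s.
Speed = |(6.775, 2.538)| = 7.235 m/s.

7.24 m/s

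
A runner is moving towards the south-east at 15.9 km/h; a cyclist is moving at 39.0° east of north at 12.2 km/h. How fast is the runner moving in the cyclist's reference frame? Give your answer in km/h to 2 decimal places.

Taking east as x and north as y: runner velocity = (11.243, -11.243) km/h; cyclist velocity = (7.678, 9.481) km/h.
Velocity of runner relative to cyclist = (11.243, -11.243) − (7.678, 9.481) = (3.565, -20.724) km/h.
Magnitude = |(3.565, -20.724)| = 21.029 km/h.

21.03 km/h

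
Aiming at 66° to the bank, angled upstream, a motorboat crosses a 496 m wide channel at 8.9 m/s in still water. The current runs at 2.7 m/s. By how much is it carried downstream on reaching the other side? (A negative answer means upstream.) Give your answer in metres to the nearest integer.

Perpendicular speed = 8.131 m/s; crossing time = 496 / 8.131 = 61.004 s.
Net downstream speed = -0.920 m/s.
Drift = -0.920 × 61.004 = -56.121 m (upstream).

-56 m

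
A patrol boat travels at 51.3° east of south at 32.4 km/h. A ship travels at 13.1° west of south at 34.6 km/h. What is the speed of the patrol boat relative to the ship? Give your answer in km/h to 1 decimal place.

Taking east as x and north as y: patrol boat velocity = (25.286, -20.258) km/h; ship velocity = (-7.842, -33.700) km/h.
Velocity of patrol boat relative to ship = (25.286, -20.258) − (-7.842, -33.700) = (33.128, 13.442) km/h.
Magnitude = |(33.128, 13.442)| = 35.751 km/h.

35.8 km/h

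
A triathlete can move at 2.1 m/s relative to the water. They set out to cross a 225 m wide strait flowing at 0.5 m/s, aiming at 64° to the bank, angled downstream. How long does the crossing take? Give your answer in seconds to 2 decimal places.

The component of the triathlete's velocity perpendicular to the bank is 2.1 × sin 64° = 1.887 m/s.
Only the cross-stream component determines the crossing time; the current contributes nothing perpendicular to the bank.
Time = 225 / 1.887 = 119.207 s.

119.21 s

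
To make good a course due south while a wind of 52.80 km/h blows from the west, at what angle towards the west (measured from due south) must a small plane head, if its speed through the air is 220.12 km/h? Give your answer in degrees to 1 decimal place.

13.9°

The wind pushes perpendicular to the desired track; the heading must have a component into the wind equal to 52.80 km/h: 220.12 sin θ = 52.80.
sin θ = 0.2399, so θ = 13.879°.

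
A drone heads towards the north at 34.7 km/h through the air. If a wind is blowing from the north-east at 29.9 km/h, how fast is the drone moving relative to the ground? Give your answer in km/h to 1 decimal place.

Taking east as x and north as y: velocity relative to the air = (0.000, 34.700) km/h; the air relative to ground = (-21.142, -21.142) km/h.
Velocity relative to ground = (0.000, 34.700) + (-21.142, -21.142) = (-21.142, 13.558) km/h.
Speed = |(-21.142, 13.558)| = 25.116 km/h.

25.1 km/h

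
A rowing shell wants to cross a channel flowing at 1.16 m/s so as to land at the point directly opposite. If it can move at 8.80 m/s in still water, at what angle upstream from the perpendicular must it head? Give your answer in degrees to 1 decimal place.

To cancel the current, the upstream component of the rowing shell's velocity must equal the flow: 8.80 sin θ = 1.16.
sin θ = 1.16 / 8.80 = 0.1318.
θ = arcsin(0.1318) = 7.575°.

7.6°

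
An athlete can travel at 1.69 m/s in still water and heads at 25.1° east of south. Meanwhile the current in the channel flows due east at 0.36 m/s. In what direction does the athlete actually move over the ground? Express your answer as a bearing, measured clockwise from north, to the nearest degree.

Taking east as x and north as y: velocity relative to the water = (0.717, -1.530) m/s; the water relative to ground = (0.360, 0.000) m/s.
Velocity relative to ground = (0.717, -1.530) + (0.360, 0.000) = (1.077, -1.530) m/s.
Bearing = atan2(1.08, -1.53) = 144.87° clockwise from north.

145°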